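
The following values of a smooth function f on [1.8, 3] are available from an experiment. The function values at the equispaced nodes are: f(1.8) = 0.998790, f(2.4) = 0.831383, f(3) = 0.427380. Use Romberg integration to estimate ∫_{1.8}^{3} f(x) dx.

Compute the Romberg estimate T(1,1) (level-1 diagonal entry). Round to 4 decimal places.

0.9503

T(0,0) (trapezoid, 1 panel, h=1.2000): 0.855702
T(1,0) (trapezoid, 2 panels, h=0.6000): 0.926681
T(1,1) = 0.926681 + (0.926681 − 0.855702)/3 = 0.950341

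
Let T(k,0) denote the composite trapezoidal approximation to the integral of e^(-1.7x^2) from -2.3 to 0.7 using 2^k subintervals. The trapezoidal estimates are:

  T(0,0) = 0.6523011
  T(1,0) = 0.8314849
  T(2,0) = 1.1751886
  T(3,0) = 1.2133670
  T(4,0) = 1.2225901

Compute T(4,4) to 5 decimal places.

1.22572

T(1,1) = (4·0.8314849 − 0.6523011) / 3 = 0.8912128
T(2,1) = 1.1751886 + (1.1751886 − 0.8314849)/3 = 1.2897565
T(3,1) = (4·1.2133670 − 1.1751886) / 3 = 1.2260931
T(4,1) = (4·1.2225901 − 1.2133670) / 3 = 1.2256645
T(2,2) = (16·1.2897565 − 0.8912128) / 15 = 1.3163261
T(3,2) = (16·1.2260931 − 1.2897565) / 15 = 1.2218489
T(4,2) = (16·1.2256645 − 1.2260931) / 15 = 1.2256359
T(3,3) = 1.2218489 + (1.2218489 − 1.3163261)/63 = 1.2203493
T(4,3) = (64·1.2256359 − 1.2218489) / 63 = 1.2256960
T(4,4) = 1.2256960 + (1.2256960 − 1.2203493)/255 = 1.2257170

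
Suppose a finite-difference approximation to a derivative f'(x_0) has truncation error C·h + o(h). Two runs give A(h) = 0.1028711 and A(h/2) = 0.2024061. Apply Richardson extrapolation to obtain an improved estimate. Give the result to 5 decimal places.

0.30194

Extrapolated value = (2·A(h/2) − A(h)) / (2 − 1)
= (2·0.2024061 − 0.1028711) / 1
= 0.3019411 / 1 = 0.3019411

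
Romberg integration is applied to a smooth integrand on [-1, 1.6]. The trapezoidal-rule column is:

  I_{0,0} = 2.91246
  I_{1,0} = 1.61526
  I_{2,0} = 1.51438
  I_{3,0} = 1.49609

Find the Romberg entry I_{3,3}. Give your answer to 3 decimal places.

Richardson extrapolation on the trapezoidal column (denominator 4−1=3):
I_{1,1} = (4·1.61526 − 2.91246) / 3 = 1.18286
I_{2,1} = 1.51438 + (1.51438 − 1.61526)/3 = 1.48075
I_{3,1} = (4·1.49609 − 1.51438) / 3 = 1.48999
I_{2,2} = (16·1.48075 − 1.18286) / 15 = 1.50061
I_{3,2} = (16·1.48999 − 1.48075) / 15 = 1.49061
I_{3,3} = 1.49061 + (1.49061 − 1.50061)/63 = 1.49045

1.490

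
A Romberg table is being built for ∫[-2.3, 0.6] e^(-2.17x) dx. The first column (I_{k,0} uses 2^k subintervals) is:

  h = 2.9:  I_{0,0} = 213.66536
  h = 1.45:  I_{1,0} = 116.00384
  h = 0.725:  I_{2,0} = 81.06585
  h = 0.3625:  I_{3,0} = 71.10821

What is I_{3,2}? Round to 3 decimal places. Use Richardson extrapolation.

67.680

I_{2,1} = (4·81.06585 − 116.00384) / 3 = 69.41985
I_{3,1} = (4·71.10821 − 81.06585) / 3 = 67.78900
I_{3,2} = 67.78900 + (67.78900 − 69.41985)/15 = 67.68028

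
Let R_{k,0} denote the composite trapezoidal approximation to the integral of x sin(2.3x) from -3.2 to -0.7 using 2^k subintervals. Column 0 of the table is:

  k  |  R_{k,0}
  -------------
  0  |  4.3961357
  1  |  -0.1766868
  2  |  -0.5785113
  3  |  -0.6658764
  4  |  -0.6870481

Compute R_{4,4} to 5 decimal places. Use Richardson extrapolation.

-0.69405

R_{1,1} = (4·(-0.1766868) − 4.3961357) / 3 = -1.7009610
R_{2,1} = -0.5785113 + (-0.5785113 − (-0.1766868))/3 = -0.7124528
R_{3,1} = -0.6658764 + (-0.6658764 − (-0.5785113))/3 = -0.6949981
R_{4,1} = (4·(-0.6870481) − (-0.6658764)) / 3 = -0.6941053
R_{2,2} = (16·(-0.7124528) − (-1.7009610)) / 15 = -0.6465523
R_{3,2} = (16·(-0.6949981) − (-0.7124528)) / 15 = -0.6938345
R_{4,2} = (16·(-0.6941053) − (-0.6949981)) / 15 = -0.6940458
R_{3,3} = -0.6938345 + (-0.6938345 − (-0.6465523))/63 = -0.6945850
R_{4,3} = (64·(-0.6940458) − (-0.6938345)) / 63 = -0.6940492
R_{4,4} = (256·(-0.6940492) − (-0.6945850)) / 255 = -0.6940471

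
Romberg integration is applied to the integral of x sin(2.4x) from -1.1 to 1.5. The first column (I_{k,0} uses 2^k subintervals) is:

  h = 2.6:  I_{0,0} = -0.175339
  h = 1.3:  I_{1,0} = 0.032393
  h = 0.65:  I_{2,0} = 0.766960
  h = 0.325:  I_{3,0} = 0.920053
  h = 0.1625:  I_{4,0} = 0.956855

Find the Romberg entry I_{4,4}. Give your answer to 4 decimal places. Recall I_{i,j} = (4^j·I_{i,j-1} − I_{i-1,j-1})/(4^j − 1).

I_{1,1} = (4·0.032393 − (-0.175339)) / 3 = 0.101637
I_{2,1} = 0.766960 + (0.766960 − 0.032393)/3 = 1.011816
I_{3,1} = (4·0.920053 − 0.766960) / 3 = 0.971084
I_{4,1} = (4·0.956855 − 0.920053) / 3 = 0.969122
I_{2,2} = (16·1.011816 − 0.101637) / 15 = 1.072495
I_{3,2} = 0.971084 + (0.971084 − 1.011816)/15 = 0.968369
I_{4,2} = (16·0.969122 − 0.971084) / 15 = 0.968991
I_{3,3} = 0.968369 + (0.968369 − 1.072495)/63 = 0.966716
I_{4,3} = 0.968991 + (0.968991 − 0.968369)/63 = 0.969001
I_{4,4} = (256·0.969001 − 0.966716) / 255 = 0.969010

0.9690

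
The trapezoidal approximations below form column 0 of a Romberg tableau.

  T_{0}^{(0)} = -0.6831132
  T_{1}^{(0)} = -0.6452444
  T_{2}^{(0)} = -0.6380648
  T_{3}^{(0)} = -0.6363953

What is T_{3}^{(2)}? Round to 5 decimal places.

-0.63585

Richardson extrapolation on the trapezoidal column (denominator 4−1=3):
T_{2}^{(1)} = (4·(-0.6380648) − (-0.6452444)) / 3 = -0.6356716
T_{3}^{(1)} = -0.6363953 + (-0.6363953 − (-0.6380648))/3 = -0.6358388
T_{3}^{(2)} = (16·(-0.6358388) − (-0.6356716)) / 15 = -0.6358499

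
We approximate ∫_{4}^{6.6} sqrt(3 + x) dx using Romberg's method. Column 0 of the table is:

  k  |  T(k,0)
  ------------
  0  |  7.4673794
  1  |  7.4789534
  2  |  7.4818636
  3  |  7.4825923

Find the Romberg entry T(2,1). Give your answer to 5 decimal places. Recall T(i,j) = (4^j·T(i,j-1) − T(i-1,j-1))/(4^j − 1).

7.48283

Richardson extrapolation on the trapezoidal column (denominator 4−1=3):
T(2,1) = 7.4818636 + (7.4818636 − 7.4789534)/3 = 7.4828337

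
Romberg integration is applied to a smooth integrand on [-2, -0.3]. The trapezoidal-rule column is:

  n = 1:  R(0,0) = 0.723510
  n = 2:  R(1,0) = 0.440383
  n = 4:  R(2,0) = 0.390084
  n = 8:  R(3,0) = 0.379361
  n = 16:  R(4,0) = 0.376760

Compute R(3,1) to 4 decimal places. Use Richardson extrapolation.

0.3758

Richardson extrapolation on the trapezoidal column (denominator 4−1=3):
R(3,1) = 0.379361 + (0.379361 − 0.390084)/3 = 0.375787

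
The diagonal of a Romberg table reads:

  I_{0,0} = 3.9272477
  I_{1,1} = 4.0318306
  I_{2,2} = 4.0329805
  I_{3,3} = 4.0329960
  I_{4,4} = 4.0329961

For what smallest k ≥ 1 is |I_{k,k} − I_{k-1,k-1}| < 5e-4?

k = 3

|I_{1,1} − I_{0,0}| = 0.1045829 ≥ 5e-4
|I_{2,2} − I_{1,1}| = 0.0011499 ≥ 5e-4
|I_{3,3} − I_{2,2}| = 0.0000155 < 5e-4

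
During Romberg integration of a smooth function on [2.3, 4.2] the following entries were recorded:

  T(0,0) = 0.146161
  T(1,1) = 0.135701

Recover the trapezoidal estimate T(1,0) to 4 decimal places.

From T(1,1) = (4·T(1,0) − T(0,0))/3, solve for T(1,0):
4·T(1,0) = 3·0.135701 + 0.146161 = 0.553264
T(1,0) = 0.138316

0.1383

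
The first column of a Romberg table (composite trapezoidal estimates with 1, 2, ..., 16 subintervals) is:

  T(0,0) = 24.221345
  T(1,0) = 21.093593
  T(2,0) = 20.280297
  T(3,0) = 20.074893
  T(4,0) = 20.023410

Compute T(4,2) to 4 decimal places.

Richardson extrapolation on the trapezoidal column (denominator 4−1=3):
T(3,1) = (4·20.074893 − 20.280297) / 3 = 20.006425
T(4,1) = (4·20.023410 − 20.074893) / 3 = 20.006249
T(4,2) = (16·20.006249 − 20.006425) / 15 = 20.006237
(Column j=1 coincides with Simpson's rule on the same nodes.)

20.0062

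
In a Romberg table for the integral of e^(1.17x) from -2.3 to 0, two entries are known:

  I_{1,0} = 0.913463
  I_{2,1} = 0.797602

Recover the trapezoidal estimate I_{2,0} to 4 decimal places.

From I_{2,1} = (4·I_{2,0} − I_{1,0})/3, solve for I_{2,0}:
4·I_{2,0} = 3·0.797602 + 0.913463 = 3.306269
I_{2,0} = 0.826567

0.8266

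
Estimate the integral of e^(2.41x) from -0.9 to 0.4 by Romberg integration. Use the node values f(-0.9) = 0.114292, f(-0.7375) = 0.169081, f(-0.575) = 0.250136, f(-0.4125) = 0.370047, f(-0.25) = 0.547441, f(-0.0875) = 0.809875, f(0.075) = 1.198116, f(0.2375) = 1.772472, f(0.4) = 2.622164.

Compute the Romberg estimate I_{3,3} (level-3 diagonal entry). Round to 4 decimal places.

I_{0,0} (trapezoid, 1 panel, h=1.3000): 1.778696
I_{1,0} (trapezoid, 2 panels, h=0.6500): 1.245185
I_{2,0} (trapezoid, 4 panels, h=0.3250): 1.093274
I_{3,0} (trapezoid, 8 panels, h=0.1625): 1.053877
I_{1,1} = 1.245185 + (1.245185 − 1.778696)/3 = 1.067348
I_{2,1} = 1.093274 + (1.093274 − 1.245185)/3 = 1.042637
I_{3,1} = 1.053877 + (1.053877 − 1.093274)/3 = 1.040745
I_{2,2} = 1.042637 + (1.042637 − 1.067348)/15 = 1.040990
I_{3,2} = 1.040745 + (1.040745 − 1.042637)/15 = 1.040619
I_{3,3} = 1.040619 + (1.040619 − 1.040990)/63 = 1.040613

1.0406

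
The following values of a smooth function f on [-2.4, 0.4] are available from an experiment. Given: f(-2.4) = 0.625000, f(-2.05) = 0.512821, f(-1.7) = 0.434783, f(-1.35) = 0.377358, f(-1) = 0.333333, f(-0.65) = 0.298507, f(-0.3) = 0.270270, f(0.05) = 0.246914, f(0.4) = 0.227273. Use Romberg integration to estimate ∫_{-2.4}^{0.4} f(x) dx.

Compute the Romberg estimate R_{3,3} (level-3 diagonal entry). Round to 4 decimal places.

1.0116

R_{0,0} (trapezoid, 1 panel, h=2.8000): 1.193182
R_{1,0} (trapezoid, 2 panels, h=1.4000): 1.063257
R_{2,0} (trapezoid, 4 panels, h=0.7000): 1.025166
R_{3,0} (trapezoid, 8 panels, h=0.3500): 1.015043
R_{1,1} = 1.063257 + (1.063257 − 1.193182)/3 = 1.019949
R_{2,1} = 1.025166 + (1.025166 − 1.063257)/3 = 1.012469
R_{3,1} = 1.015043 + (1.015043 − 1.025166)/3 = 1.011669
R_{2,2} = 1.012469 + (1.012469 − 1.019949)/15 = 1.011970
R_{3,2} = 1.011669 + (1.011669 − 1.012469)/15 = 1.011616
R_{3,3} = 1.011616 + (1.011616 − 1.011970)/63 = 1.011610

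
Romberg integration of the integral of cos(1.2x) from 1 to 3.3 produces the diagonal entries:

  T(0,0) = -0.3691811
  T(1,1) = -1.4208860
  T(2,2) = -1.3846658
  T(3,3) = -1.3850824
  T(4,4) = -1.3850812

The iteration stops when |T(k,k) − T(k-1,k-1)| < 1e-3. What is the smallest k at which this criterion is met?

k = 3

|T(1,1) − T(0,0)| = 1.0517049 ≥ 1e-3
|T(2,2) − T(1,1)| = 0.0362202 ≥ 1e-3
|T(3,3) − T(2,2)| = 0.0004166 < 1e-3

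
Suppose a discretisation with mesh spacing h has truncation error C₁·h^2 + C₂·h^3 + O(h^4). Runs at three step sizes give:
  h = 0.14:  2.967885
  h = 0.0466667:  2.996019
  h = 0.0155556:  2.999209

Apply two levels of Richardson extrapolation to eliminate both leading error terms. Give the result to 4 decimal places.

First eliminate the h^2 term (factor 3^2 = 9):
  B₁ = (9·2.996019 − 2.967885)/8 = 2.999536
  B₂ = (9·2.999209 − 2.996019)/8 = 2.999608
Then eliminate the h^3 term (factor 3^3 = 27):
  (27·2.999608 − 2.999536)/26 = 2.999611

2.9996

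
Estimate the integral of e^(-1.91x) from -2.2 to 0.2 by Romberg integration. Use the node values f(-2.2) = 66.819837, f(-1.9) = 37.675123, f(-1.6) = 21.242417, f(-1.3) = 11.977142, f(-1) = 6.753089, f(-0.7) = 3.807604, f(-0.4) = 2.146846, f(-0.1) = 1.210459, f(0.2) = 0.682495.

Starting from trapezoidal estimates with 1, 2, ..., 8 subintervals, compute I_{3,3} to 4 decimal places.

I_{0,0} (trapezoid, 1 panel, h=2.4000): 81.002798
I_{1,0} (trapezoid, 2 panels, h=1.2000): 48.605106
I_{2,0} (trapezoid, 4 panels, h=0.6000): 38.336111
I_{3,0} (trapezoid, 8 panels, h=0.3000): 35.569154
I_{1,1} = 48.605106 + (48.605106 − 81.002798)/3 = 37.805875
I_{2,1} = 38.336111 + (38.336111 − 48.605106)/3 = 34.913113
I_{3,1} = 35.569154 + (35.569154 − 38.336111)/3 = 34.646835
I_{2,2} = 34.913113 + (34.913113 − 37.805875)/15 = 34.720262
I_{3,2} = 34.646835 + (34.646835 − 34.913113)/15 = 34.629083
I_{3,3} = 34.629083 + (34.629083 − 34.720262)/63 = 34.627636

34.6276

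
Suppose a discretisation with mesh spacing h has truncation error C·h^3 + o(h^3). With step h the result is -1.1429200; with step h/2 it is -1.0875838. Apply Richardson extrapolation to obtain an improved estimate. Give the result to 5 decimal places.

Extrapolated value = (8·A(h/2) − A(h)) / (8 − 1)
= (8·(-1.0875838) − (-1.1429200)) / 7
= -7.5577504 / 7 = -1.0796786

-1.07968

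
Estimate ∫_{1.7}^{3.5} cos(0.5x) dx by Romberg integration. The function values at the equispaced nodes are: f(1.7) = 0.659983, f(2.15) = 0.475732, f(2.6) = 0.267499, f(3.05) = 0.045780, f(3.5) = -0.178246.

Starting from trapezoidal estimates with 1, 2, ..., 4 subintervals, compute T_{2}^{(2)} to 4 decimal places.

T_{0}^{(0)} (trapezoid, 1 panel, h=1.8000): 0.433563
T_{1}^{(0)} (trapezoid, 2 panels, h=0.9000): 0.457531
T_{2}^{(0)} (trapezoid, 4 panels, h=0.4500): 0.463446
T_{1}^{(1)} = 0.457531 + (0.457531 − 0.433563)/3 = 0.465520
T_{2}^{(1)} = 0.463446 + (0.463446 − 0.457531)/3 = 0.465418
T_{2}^{(2)} = 0.465418 + (0.465418 − 0.465520)/15 = 0.465411

0.4654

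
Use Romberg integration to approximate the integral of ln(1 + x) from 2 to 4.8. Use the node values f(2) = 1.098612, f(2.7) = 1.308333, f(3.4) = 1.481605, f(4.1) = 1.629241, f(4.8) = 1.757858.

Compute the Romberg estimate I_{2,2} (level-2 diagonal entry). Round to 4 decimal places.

I_{0,0} (trapezoid, 1 panel, h=2.8000): 3.999058
I_{1,0} (trapezoid, 2 panels, h=1.4000): 4.073776
I_{2,0} (trapezoid, 4 panels, h=0.7000): 4.093190
I_{1,1} = 4.073776 + (4.073776 − 3.999058)/3 = 4.098682
I_{2,1} = 4.093190 + (4.093190 − 4.073776)/3 = 4.099661
I_{2,2} = 4.099661 + (4.099661 − 4.098682)/15 = 4.099726

4.0997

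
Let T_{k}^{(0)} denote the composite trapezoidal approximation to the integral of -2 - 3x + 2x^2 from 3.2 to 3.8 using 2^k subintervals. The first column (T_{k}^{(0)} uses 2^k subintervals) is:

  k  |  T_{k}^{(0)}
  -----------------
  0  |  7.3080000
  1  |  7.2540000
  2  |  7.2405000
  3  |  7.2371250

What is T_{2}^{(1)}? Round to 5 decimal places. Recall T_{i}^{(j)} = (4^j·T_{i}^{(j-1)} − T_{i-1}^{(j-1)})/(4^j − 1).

7.23600

T_{2}^{(1)} = 7.2405000 + (7.2405000 − 7.2540000)/3 = 7.2360000
(Column j=1 coincides with Simpson's rule on the same nodes.)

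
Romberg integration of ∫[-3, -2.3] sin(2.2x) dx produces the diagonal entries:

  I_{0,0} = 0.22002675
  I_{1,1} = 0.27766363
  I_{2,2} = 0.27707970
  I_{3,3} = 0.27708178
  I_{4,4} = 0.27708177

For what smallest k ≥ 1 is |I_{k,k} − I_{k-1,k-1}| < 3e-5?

|I_{1,1} − I_{0,0}| = 0.05763688 ≥ 3e-5
|I_{2,2} − I_{1,1}| = 0.00058393 ≥ 3e-5
|I_{3,3} − I_{2,2}| = 0.00000208 < 3e-5

k = 3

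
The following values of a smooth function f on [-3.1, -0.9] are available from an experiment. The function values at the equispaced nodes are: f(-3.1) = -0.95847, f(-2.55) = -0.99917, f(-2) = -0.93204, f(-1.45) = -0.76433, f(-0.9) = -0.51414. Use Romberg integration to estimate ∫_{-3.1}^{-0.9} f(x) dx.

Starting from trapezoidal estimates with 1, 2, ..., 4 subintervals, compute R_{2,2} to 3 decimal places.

R_{0,0} (trapezoid, 1 panel, h=2.2000): -1.61987
R_{1,0} (trapezoid, 2 panels, h=1.1000): -1.83518
R_{2,0} (trapezoid, 4 panels, h=0.5500): -1.88751
R_{1,1} = -1.83518 + (-1.83518 − (-1.61987))/3 = -1.90695
R_{2,1} = -1.88751 + (-1.88751 − (-1.83518))/3 = -1.90495
R_{2,2} = -1.90495 + (-1.90495 − (-1.90695))/15 = -1.90482

-1.905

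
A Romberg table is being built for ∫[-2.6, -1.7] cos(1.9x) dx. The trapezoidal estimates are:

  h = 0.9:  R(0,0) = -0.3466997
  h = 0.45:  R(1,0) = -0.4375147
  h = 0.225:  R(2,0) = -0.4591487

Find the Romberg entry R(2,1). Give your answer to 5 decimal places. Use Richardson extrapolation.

Richardson extrapolation on the trapezoidal column (denominator 4−1=3):
R(2,1) = (4·(-0.4591487) − (-0.4375147)) / 3 = -0.4663600

-0.46636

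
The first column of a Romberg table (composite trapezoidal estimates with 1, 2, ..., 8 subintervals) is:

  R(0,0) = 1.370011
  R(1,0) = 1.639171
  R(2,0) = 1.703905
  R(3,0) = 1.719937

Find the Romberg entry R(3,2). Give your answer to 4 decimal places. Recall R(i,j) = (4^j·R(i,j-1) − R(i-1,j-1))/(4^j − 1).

R(2,1) = 1.703905 + (1.703905 − 1.639171)/3 = 1.725483
R(3,1) = 1.719937 + (1.719937 − 1.703905)/3 = 1.725281
R(3,2) = (16·1.725281 − 1.725483) / 15 = 1.725268
(Column j=1 coincides with Simpson's rule on the same nodes.)

1.7253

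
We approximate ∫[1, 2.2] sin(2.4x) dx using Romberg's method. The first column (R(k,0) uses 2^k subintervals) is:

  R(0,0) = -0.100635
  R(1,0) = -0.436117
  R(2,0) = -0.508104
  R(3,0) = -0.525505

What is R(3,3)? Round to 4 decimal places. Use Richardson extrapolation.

Richardson extrapolation on the trapezoidal column (denominator 4−1=3):
R(1,1) = (4·(-0.436117) − (-0.100635)) / 3 = -0.547944
R(2,1) = (4·(-0.508104) − (-0.436117)) / 3 = -0.532100
R(3,1) = (4·(-0.525505) − (-0.508104)) / 3 = -0.531305
R(2,2) = (16·(-0.532100) − (-0.547944)) / 15 = -0.531044
R(3,2) = -0.531305 + (-0.531305 − (-0.532100))/15 = -0.531252
R(3,3) = (64·(-0.531252) − (-0.531044)) / 63 = -0.531255

-0.5313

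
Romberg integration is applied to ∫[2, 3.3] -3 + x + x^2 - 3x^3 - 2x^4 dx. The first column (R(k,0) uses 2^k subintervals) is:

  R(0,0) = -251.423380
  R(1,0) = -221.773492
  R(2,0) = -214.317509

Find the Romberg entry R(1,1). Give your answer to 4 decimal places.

Richardson extrapolation on the trapezoidal column (denominator 4−1=3):
R(1,1) = -221.773492 + (-221.773492 − (-251.423380))/3 = -211.890196
(Column j=1 coincides with Simpson's rule on the same nodes.)

-211.8902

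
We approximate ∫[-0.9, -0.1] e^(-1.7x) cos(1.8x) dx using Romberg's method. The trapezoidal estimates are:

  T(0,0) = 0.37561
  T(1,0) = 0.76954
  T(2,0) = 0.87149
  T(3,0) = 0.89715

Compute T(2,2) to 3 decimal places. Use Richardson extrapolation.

0.906

Richardson extrapolation on the trapezoidal column (denominator 4−1=3):
T(1,1) = (4·0.76954 − 0.37561) / 3 = 0.90085
T(2,1) = 0.87149 + (0.87149 − 0.76954)/3 = 0.90547
T(2,2) = 0.90547 + (0.90547 − 0.90085)/15 = 0.90578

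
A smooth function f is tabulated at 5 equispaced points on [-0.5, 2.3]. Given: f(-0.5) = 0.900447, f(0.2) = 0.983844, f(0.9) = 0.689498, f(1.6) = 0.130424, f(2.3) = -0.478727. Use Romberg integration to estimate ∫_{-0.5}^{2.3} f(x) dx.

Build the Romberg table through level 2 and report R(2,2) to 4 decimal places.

1.4586

R(0,0) (trapezoid, 1 panel, h=2.8000): 0.590408
R(1,0) (trapezoid, 2 panels, h=1.4000): 1.260501
R(2,0) (trapezoid, 4 panels, h=0.7000): 1.410238
R(1,1) = 1.260501 + (1.260501 − 0.590408)/3 = 1.483865
R(2,1) = 1.410238 + (1.410238 − 1.260501)/3 = 1.460150
R(2,2) = 1.460150 + (1.460150 − 1.483865)/15 = 1.458569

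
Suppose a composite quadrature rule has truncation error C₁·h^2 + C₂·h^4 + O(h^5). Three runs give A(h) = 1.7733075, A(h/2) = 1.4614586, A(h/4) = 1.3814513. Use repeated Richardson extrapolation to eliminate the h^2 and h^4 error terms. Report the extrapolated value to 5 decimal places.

1.35460

First eliminate the h^2 term (factor 2^2 = 4):
  B₁ = (4·1.4614586 − 1.7733075)/3 = 1.3575090
  B₂ = (4·1.3814513 − 1.4614586)/3 = 1.3547822
Then eliminate the h^4 term (factor 2^4 = 16):
  (16·1.3547822 − 1.3575090)/15 = 1.3546004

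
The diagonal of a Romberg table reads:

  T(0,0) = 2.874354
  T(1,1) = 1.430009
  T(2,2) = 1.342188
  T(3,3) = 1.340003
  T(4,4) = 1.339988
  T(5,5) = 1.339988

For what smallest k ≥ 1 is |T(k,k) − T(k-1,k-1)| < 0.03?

k = 3

|T(1,1) − T(0,0)| = 1.444345 ≥ 0.03
|T(2,2) − T(1,1)| = 0.087821 ≥ 0.03
|T(3,3) − T(2,2)| = 0.002185 < 0.03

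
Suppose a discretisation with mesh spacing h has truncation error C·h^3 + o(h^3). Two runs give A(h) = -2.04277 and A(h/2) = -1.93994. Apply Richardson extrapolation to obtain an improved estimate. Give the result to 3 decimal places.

The leading error scales as h^3; refining by a factor of 2 reduces it by 2^3 = 8.
Extrapolated value = (8·A(h/2) − A(h)) / (8 − 1)
= (8·(-1.93994) − (-2.04277)) / 7
= -13.47675 / 7 = -1.92525

-1.925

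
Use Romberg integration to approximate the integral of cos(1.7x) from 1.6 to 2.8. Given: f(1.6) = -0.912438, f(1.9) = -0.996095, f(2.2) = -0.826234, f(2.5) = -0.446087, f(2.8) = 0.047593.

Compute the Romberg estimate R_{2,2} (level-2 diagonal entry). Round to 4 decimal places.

R_{0,0} (trapezoid, 1 panel, h=1.2000): -0.518907
R_{1,0} (trapezoid, 2 panels, h=0.6000): -0.755194
R_{2,0} (trapezoid, 4 panels, h=0.3000): -0.810252
R_{1,1} = -0.755194 + (-0.755194 − (-0.518907))/3 = -0.833956
R_{2,1} = -0.810252 + (-0.810252 − (-0.755194))/3 = -0.828605
R_{2,2} = -0.828605 + (-0.828605 − (-0.833956))/15 = -0.828248

-0.8282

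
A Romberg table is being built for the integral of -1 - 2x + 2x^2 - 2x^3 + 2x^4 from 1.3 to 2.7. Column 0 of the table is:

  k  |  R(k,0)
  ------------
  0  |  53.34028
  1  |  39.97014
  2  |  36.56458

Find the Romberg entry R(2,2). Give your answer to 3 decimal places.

Richardson extrapolation on the trapezoidal column (denominator 4−1=3):
R(1,1) = (4·39.97014 − 53.34028) / 3 = 35.51343
R(2,1) = 36.56458 + (36.56458 − 39.97014)/3 = 35.42939
R(2,2) = (16·35.42939 − 35.51343) / 15 = 35.42379
(Column j=1 coincides with Simpson's rule on the same nodes.)

35.424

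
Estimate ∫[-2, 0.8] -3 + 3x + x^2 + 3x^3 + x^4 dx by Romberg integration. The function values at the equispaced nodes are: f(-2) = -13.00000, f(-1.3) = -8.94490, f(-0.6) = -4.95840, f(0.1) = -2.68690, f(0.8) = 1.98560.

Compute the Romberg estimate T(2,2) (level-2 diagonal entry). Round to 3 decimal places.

-15.830

T(0,0) (trapezoid, 1 panel, h=2.8000): -15.42016
T(1,0) (trapezoid, 2 panels, h=1.4000): -14.65184
T(2,0) (trapezoid, 4 panels, h=0.7000): -15.46818
T(1,1) = -14.65184 + (-14.65184 − (-15.42016))/3 = -14.39573
T(2,1) = -15.46818 + (-15.46818 − (-14.65184))/3 = -15.74029
T(2,2) = -15.74029 + (-15.74029 − (-14.39573))/15 = -15.82993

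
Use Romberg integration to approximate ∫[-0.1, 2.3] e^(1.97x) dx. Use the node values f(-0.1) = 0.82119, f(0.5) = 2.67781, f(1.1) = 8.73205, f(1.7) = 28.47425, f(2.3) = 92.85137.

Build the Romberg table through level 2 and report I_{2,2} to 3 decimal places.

I_{0,0} (trapezoid, 1 panel, h=2.4000): 112.40707
I_{1,0} (trapezoid, 2 panels, h=1.2000): 66.68200
I_{2,0} (trapezoid, 4 panels, h=0.6000): 52.03223
I_{1,1} = 66.68200 + (66.68200 − 112.40707)/3 = 51.44031
I_{2,1} = 52.03223 + (52.03223 − 66.68200)/3 = 47.14897
I_{2,2} = 47.14897 + (47.14897 − 51.44031)/15 = 46.86288

46.863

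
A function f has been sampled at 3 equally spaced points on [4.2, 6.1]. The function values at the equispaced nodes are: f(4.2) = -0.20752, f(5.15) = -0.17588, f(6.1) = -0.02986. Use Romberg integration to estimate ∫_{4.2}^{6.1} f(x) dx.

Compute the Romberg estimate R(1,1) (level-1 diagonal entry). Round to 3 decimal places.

R(0,0) (trapezoid, 1 panel, h=1.9000): -0.22551
R(1,0) (trapezoid, 2 panels, h=0.9500): -0.27984
R(1,1) = -0.27984 + (-0.27984 − (-0.22551))/3 = -0.29795

-0.298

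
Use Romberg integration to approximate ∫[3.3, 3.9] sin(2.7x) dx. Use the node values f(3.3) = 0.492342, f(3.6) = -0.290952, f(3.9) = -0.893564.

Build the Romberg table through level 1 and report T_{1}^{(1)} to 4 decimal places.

T_{0}^{(0)} (trapezoid, 1 panel, h=0.6000): -0.120367
T_{1}^{(0)} (trapezoid, 2 panels, h=0.3000): -0.147469
T_{1}^{(1)} = -0.147469 + (-0.147469 − (-0.120367))/3 = -0.156503

-0.1565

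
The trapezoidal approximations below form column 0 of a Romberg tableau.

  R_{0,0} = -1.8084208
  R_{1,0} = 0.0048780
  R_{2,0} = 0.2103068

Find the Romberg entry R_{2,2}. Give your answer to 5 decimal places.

Richardson extrapolation on the trapezoidal column (denominator 4−1=3):
R_{1,1} = (4·0.0048780 − (-1.8084208)) / 3 = 0.6093109
R_{2,1} = 0.2103068 + (0.2103068 − 0.0048780)/3 = 0.2787831
R_{2,2} = (16·0.2787831 − 0.6093109) / 15 = 0.2567479

0.25675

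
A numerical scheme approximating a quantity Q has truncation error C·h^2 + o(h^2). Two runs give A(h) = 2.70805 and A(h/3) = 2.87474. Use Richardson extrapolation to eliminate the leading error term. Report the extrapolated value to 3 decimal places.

The leading error scales as h^2; refining by a factor of 3 reduces it by 3^2 = 9.
Extrapolated value = (9·A(h/3) − A(h)) / (9 − 1)
= (9·2.87474 − 2.70805) / 8
= 23.16461 / 8 = 2.89558

2.896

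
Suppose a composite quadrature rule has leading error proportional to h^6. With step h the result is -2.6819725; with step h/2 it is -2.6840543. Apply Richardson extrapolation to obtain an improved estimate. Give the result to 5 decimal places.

The leading error scales as h^6; refining by a factor of 2 reduces it by 2^6 = 64.
Extrapolated value = (64·A(h/2) − A(h)) / (64 − 1)
= (64·(-2.6840543) − (-2.6819725)) / 63
= -169.0975027 / 63 = -2.6840873

-2.68409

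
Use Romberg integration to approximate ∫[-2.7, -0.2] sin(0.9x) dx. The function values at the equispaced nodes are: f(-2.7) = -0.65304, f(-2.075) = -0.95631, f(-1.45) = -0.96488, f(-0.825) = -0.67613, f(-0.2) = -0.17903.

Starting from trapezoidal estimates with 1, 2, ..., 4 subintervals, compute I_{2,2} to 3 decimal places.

I_{0,0} (trapezoid, 1 panel, h=2.5000): -1.04009
I_{1,0} (trapezoid, 2 panels, h=1.2500): -1.72614
I_{2,0} (trapezoid, 4 panels, h=0.6250): -1.88335
I_{1,1} = -1.72614 + (-1.72614 − (-1.04009))/3 = -1.95482
I_{2,1} = -1.88335 + (-1.88335 − (-1.72614))/3 = -1.93575
I_{2,2} = -1.93575 + (-1.93575 − (-1.95482))/15 = -1.93448

-1.934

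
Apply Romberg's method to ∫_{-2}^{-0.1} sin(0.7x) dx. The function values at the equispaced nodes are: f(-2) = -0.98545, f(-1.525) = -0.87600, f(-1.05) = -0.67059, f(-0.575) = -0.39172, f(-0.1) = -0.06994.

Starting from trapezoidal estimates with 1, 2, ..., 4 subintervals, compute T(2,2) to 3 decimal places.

-1.182

T(0,0) (trapezoid, 1 panel, h=1.9000): -1.00262
T(1,0) (trapezoid, 2 panels, h=0.9500): -1.13837
T(2,0) (trapezoid, 4 panels, h=0.4750): -1.17135
T(1,1) = -1.13837 + (-1.13837 − (-1.00262))/3 = -1.18362
T(2,1) = -1.17135 + (-1.17135 − (-1.13837))/3 = -1.18234
T(2,2) = -1.18234 + (-1.18234 − (-1.18362))/15 = -1.18225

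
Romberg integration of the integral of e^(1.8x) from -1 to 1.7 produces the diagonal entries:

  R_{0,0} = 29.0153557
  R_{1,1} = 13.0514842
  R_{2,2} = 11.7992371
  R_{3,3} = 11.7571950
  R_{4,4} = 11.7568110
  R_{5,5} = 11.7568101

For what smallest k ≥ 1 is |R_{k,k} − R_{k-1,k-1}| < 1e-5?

|R_{1,1} − R_{0,0}| = 15.9638715 ≥ 1e-5
|R_{2,2} − R_{1,1}| = 1.2522471 ≥ 1e-5
|R_{3,3} − R_{2,2}| = 0.0420421 ≥ 1e-5
|R_{4,4} − R_{3,3}| = 0.0003840 ≥ 1e-5
|R_{5,5} − R_{4,4}| = 0.0000009 < 1e-5

k = 5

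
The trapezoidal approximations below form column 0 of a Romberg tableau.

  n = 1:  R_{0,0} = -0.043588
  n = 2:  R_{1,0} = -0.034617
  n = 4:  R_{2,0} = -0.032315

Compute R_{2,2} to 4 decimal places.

R_{1,1} = -0.034617 + (-0.034617 − (-0.043588))/3 = -0.031627
R_{2,1} = -0.032315 + (-0.032315 − (-0.034617))/3 = -0.031548
R_{2,2} = -0.031548 + (-0.031548 − (-0.031627))/15 = -0.031543
(Column j=1 coincides with Simpson's rule on the same nodes.)

-0.0315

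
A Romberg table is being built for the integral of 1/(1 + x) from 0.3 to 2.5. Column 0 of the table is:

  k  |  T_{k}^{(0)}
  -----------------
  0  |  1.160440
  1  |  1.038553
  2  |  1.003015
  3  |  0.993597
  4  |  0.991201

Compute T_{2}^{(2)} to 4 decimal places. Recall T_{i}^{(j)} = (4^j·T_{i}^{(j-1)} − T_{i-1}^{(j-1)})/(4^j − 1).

0.9907

T_{1}^{(1)} = 1.038553 + (1.038553 − 1.160440)/3 = 0.997924
T_{2}^{(1)} = 1.003015 + (1.003015 − 1.038553)/3 = 0.991169
T_{2}^{(2)} = (16·0.991169 − 0.997924) / 15 = 0.990719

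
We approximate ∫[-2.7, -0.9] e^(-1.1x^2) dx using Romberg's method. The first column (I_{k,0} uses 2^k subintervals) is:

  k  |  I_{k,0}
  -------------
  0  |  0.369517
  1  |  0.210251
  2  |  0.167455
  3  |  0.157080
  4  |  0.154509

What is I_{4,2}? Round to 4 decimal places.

0.1537

I_{3,1} = 0.157080 + (0.157080 − 0.167455)/3 = 0.153622
I_{4,1} = (4·0.154509 − 0.157080) / 3 = 0.153652
I_{4,2} = (16·0.153652 − 0.153622) / 15 = 0.153654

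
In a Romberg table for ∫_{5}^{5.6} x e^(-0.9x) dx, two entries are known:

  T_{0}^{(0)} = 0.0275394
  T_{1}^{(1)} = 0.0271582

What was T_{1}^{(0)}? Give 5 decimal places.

From T_{1}^{(1)} = (4·T_{1}^{(0)} − T_{0}^{(0)})/3, solve for T_{1}^{(0)}:
4·T_{1}^{(0)} = 3·0.0271582 + 0.0275394 = 0.1090140
T_{1}^{(0)} = 0.0272535

0.02725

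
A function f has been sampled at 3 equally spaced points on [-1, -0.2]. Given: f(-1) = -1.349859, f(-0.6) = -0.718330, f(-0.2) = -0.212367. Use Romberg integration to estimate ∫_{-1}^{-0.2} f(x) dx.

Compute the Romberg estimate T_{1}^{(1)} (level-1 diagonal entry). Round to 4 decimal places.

-0.5914

T_{0}^{(0)} (trapezoid, 1 panel, h=0.8000): -0.624890
T_{1}^{(0)} (trapezoid, 2 panels, h=0.4000): -0.599777
T_{1}^{(1)} = -0.599777 + (-0.599777 − (-0.624890))/3 = -0.591406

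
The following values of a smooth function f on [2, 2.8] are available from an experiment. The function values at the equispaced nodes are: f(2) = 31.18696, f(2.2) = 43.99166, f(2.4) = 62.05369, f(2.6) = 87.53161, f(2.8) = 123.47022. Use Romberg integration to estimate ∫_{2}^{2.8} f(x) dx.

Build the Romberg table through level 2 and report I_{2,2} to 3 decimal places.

I_{0,0} (trapezoid, 1 panel, h=0.8000): 61.86287
I_{1,0} (trapezoid, 2 panels, h=0.4000): 55.75291
I_{2,0} (trapezoid, 4 panels, h=0.2000): 54.18111
I_{1,1} = 55.75291 + (55.75291 − 61.86287)/3 = 53.71626
I_{2,1} = 54.18111 + (54.18111 − 55.75291)/3 = 53.65718
I_{2,2} = 53.65718 + (53.65718 − 53.71626)/15 = 53.65324

53.653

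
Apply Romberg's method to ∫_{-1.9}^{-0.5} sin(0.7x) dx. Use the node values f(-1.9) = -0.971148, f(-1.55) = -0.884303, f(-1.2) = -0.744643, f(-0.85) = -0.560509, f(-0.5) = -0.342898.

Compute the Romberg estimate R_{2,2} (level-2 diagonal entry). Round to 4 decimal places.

R_{0,0} (trapezoid, 1 panel, h=1.4000): -0.919832
R_{1,0} (trapezoid, 2 panels, h=0.7000): -0.981166
R_{2,0} (trapezoid, 4 panels, h=0.3500): -0.996267
R_{1,1} = -0.981166 + (-0.981166 − (-0.919832))/3 = -1.001611
R_{2,1} = -0.996267 + (-0.996267 − (-0.981166))/3 = -1.001301
R_{2,2} = -1.001301 + (-1.001301 − (-1.001611))/15 = -1.001280

-1.0013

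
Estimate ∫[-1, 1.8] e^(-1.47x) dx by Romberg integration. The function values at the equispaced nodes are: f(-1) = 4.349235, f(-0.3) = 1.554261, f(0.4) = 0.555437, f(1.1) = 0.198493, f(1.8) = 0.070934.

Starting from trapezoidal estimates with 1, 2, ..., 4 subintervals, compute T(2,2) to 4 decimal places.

2.9149

T(0,0) (trapezoid, 1 panel, h=2.8000): 6.188237
T(1,0) (trapezoid, 2 panels, h=1.4000): 3.871730
T(2,0) (trapezoid, 4 panels, h=0.7000): 3.162793
T(1,1) = 3.871730 + (3.871730 − 6.188237)/3 = 3.099561
T(2,1) = 3.162793 + (3.162793 − 3.871730)/3 = 2.926481
T(2,2) = 2.926481 + (2.926481 − 3.099561)/15 = 2.914942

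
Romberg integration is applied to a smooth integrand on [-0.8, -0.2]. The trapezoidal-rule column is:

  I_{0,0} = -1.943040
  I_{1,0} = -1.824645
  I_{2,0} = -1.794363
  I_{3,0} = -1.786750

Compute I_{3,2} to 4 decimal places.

-1.7842

I_{2,1} = -1.794363 + (-1.794363 − (-1.824645))/3 = -1.784269
I_{3,1} = (4·(-1.786750) − (-1.794363)) / 3 = -1.784212
I_{3,2} = -1.784212 + (-1.784212 − (-1.784269))/15 = -1.784208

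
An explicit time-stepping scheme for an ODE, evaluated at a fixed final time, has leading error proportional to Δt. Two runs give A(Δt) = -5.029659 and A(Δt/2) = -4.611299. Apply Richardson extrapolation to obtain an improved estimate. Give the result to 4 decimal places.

-4.1929

Extrapolated value = (2·A(Δt/2) − A(Δt)) / (2 − 1)
= (2·(-4.611299) − (-5.029659)) / 1
= -4.192939 / 1 = -4.192939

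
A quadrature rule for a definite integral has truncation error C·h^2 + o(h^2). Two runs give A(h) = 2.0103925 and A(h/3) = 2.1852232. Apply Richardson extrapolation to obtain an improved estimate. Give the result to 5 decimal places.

Extrapolated value = (9·A(h/3) − A(h)) / (9 − 1)
= (9·2.1852232 − 2.0103925) / 8
= 17.6566163 / 8 = 2.2070770

2.20708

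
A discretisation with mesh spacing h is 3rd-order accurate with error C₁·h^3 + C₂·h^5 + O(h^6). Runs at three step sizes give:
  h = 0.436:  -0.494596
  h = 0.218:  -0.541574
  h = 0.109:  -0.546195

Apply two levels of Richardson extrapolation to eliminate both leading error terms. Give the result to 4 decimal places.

First eliminate the h^3 term (factor 2^3 = 8):
  B₁ = (8·(-0.541574) − (-0.494596))/7 = -0.548285
  B₂ = (8·(-0.546195) − (-0.541574))/7 = -0.546855
Then eliminate the h^5 term (factor 2^5 = 32):
  (32·(-0.546855) − (-0.548285))/31 = -0.546809

-0.5468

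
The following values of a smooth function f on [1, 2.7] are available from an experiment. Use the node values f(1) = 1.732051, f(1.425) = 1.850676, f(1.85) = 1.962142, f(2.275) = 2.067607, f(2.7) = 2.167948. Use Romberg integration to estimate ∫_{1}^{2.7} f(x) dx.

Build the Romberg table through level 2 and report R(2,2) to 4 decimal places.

3.3288

R(0,0) (trapezoid, 1 panel, h=1.7000): 3.314999
R(1,0) (trapezoid, 2 panels, h=0.8500): 3.325320
R(2,0) (trapezoid, 4 panels, h=0.4250): 3.327930
R(1,1) = 3.325320 + (3.325320 − 3.314999)/3 = 3.328760
R(2,1) = 3.327930 + (3.327930 − 3.325320)/3 = 3.328800
R(2,2) = 3.328800 + (3.328800 − 3.328760)/15 = 3.328803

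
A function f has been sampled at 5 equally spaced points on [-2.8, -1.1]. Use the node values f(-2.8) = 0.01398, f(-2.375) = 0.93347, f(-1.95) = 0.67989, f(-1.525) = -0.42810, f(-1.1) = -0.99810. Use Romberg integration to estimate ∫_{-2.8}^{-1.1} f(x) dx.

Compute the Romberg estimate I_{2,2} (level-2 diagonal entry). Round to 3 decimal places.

0.329

I_{0,0} (trapezoid, 1 panel, h=1.7000): -0.83650
I_{1,0} (trapezoid, 2 panels, h=0.8500): 0.15966
I_{2,0} (trapezoid, 4 panels, h=0.4250): 0.29461
I_{1,1} = 0.15966 + (0.15966 − (-0.83650))/3 = 0.49171
I_{2,1} = 0.29461 + (0.29461 − 0.15966)/3 = 0.33959
I_{2,2} = 0.33959 + (0.33959 − 0.49171)/15 = 0.32945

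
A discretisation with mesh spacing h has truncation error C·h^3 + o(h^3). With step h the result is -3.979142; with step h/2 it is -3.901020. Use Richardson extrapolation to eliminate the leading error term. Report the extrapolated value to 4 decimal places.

The leading error scales as h^3; refining by a factor of 2 reduces it by 2^3 = 8.
Extrapolated value = (8·A(h/2) − A(h)) / (8 − 1)
= (8·(-3.901020) − (-3.979142)) / 7
= -27.229018 / 7 = -3.889860

-3.8899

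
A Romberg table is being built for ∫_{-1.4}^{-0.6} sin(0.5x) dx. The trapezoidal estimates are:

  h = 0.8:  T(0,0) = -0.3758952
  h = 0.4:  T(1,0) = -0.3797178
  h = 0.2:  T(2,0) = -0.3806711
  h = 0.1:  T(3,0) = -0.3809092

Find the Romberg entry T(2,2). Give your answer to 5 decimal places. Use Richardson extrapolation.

-0.38099

Richardson extrapolation on the trapezoidal column (denominator 4−1=3):
T(1,1) = -0.3797178 + (-0.3797178 − (-0.3758952))/3 = -0.3809920
T(2,1) = -0.3806711 + (-0.3806711 − (-0.3797178))/3 = -0.3809889
T(2,2) = (16·(-0.3809889) − (-0.3809920)) / 15 = -0.3809887
(Column j=1 coincides with Simpson's rule on the same nodes.)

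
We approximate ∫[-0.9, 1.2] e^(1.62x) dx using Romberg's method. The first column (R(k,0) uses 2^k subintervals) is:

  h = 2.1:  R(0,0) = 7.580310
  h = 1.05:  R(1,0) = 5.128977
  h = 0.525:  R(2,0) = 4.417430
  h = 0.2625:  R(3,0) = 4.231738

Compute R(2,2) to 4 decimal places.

Richardson extrapolation on the trapezoidal column (denominator 4−1=3):
R(1,1) = 5.128977 + (5.128977 − 7.580310)/3 = 4.311866
R(2,1) = (4·4.417430 − 5.128977) / 3 = 4.180248
R(2,2) = 4.180248 + (4.180248 − 4.311866)/15 = 4.171473

4.1715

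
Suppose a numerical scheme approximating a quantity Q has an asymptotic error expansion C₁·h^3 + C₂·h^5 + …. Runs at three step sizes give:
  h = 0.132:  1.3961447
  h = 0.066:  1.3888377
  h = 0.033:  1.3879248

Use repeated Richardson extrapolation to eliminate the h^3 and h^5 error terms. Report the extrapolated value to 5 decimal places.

1.38779

First eliminate the h^3 term (factor 2^3 = 8):
  B₁ = (8·1.3888377 − 1.3961447)/7 = 1.3877938
  B₂ = (8·1.3879248 − 1.3888377)/7 = 1.3877944
Then eliminate the h^5 term (factor 2^5 = 32):
  (32·1.3877944 − 1.3877938)/31 = 1.3877944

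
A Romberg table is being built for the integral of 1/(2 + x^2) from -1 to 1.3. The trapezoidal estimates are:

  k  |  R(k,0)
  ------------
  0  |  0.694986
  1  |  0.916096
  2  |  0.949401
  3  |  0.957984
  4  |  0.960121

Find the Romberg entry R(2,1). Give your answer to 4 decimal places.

0.9605

Richardson extrapolation on the trapezoidal column (denominator 4−1=3):
R(2,1) = 0.949401 + (0.949401 − 0.916096)/3 = 0.960503
(Column j=1 coincides with Simpson's rule on the same nodes.)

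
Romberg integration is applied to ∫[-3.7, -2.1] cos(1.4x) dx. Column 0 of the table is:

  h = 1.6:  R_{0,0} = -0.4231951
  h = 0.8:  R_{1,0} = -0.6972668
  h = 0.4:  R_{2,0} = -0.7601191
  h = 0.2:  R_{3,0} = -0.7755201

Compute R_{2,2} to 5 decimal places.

-0.78057

R_{1,1} = -0.6972668 + (-0.6972668 − (-0.4231951))/3 = -0.7886240
R_{2,1} = (4·(-0.7601191) − (-0.6972668)) / 3 = -0.7810699
R_{2,2} = (16·(-0.7810699) − (-0.7886240)) / 15 = -0.7805663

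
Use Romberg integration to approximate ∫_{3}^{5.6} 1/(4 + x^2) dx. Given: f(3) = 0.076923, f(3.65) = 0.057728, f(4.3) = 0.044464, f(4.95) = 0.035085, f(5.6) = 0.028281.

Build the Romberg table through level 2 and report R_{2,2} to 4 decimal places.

0.1225

R_{0,0} (trapezoid, 1 panel, h=2.6000): 0.136765
R_{1,0} (trapezoid, 2 panels, h=1.3000): 0.126186
R_{2,0} (trapezoid, 4 panels, h=0.6500): 0.123421
R_{1,1} = 0.126186 + (0.126186 − 0.136765)/3 = 0.122660
R_{2,1} = 0.123421 + (0.123421 − 0.126186)/3 = 0.122499
R_{2,2} = 0.122499 + (0.122499 − 0.122660)/15 = 0.122488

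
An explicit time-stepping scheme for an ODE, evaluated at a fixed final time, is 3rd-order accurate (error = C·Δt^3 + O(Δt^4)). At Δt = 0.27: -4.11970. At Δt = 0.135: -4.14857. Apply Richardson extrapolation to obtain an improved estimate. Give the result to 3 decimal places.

Extrapolated value = (8·A(Δt/2) − A(Δt)) / (8 − 1)
= (8·(-4.14857) − (-4.11970)) / 7
= -29.06886 / 7 = -4.15269

-4.153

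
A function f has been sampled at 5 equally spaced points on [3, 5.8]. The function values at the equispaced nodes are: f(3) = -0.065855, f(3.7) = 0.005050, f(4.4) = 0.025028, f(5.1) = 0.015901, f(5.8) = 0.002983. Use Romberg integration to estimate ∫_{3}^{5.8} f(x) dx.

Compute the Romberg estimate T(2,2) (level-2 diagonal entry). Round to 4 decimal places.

0.0165

T(0,0) (trapezoid, 1 panel, h=2.8000): -0.088021
T(1,0) (trapezoid, 2 panels, h=1.4000): -0.008971
T(2,0) (trapezoid, 4 panels, h=0.7000): 0.010180
T(1,1) = -0.008971 + (-0.008971 − (-0.088021))/3 = 0.017379
T(2,1) = 0.010180 + (0.010180 − (-0.008971))/3 = 0.016564
T(2,2) = 0.016564 + (0.016564 − 0.017379)/15 = 0.016510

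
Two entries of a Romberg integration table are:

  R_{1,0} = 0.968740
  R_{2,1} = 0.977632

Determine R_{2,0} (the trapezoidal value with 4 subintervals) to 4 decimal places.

From R_{2,1} = (4·R_{2,0} − R_{1,0})/3, solve for R_{2,0}:
4·R_{2,0} = 3·0.977632 + 0.968740 = 3.901636
R_{2,0} = 0.975409

0.9754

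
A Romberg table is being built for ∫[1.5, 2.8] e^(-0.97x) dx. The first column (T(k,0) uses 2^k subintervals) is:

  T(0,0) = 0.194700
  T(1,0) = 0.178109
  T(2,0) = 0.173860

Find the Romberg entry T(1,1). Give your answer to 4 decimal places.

0.1726

Richardson extrapolation on the trapezoidal column (denominator 4−1=3):
T(1,1) = 0.178109 + (0.178109 − 0.194700)/3 = 0.172579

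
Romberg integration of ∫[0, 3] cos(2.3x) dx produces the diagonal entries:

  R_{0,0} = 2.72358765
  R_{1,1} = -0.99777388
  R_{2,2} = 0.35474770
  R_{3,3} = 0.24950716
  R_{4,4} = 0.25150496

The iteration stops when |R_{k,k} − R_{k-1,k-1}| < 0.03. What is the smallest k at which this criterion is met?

|R_{1,1} − R_{0,0}| = 3.72136153 ≥ 0.03
|R_{2,2} − R_{1,1}| = 1.35252158 ≥ 0.03
|R_{3,3} − R_{2,2}| = 0.10524054 ≥ 0.03
|R_{4,4} − R_{3,3}| = 0.00199780 < 0.03

k = 4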